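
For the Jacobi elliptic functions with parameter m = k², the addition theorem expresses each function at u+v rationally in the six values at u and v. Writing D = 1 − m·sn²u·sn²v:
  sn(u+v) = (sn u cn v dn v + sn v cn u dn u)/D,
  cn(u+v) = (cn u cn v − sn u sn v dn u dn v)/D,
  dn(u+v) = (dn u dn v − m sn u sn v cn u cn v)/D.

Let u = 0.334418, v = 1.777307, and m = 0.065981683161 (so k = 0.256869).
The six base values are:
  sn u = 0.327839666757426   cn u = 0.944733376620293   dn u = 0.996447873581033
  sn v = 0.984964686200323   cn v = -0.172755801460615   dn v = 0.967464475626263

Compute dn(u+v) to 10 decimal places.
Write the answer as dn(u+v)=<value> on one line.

dn(u+v)=0.9742078003

m = k² = 0.065981683161
D = 1 − m·sn²u·sn²v = 0.9931200115466612
dn(u+v) = (dn u·dn v − m·sn u·sn v·cn u·cn v)/D = 0.9675052618487987/0.9931200115466612 = 0.9742078002657798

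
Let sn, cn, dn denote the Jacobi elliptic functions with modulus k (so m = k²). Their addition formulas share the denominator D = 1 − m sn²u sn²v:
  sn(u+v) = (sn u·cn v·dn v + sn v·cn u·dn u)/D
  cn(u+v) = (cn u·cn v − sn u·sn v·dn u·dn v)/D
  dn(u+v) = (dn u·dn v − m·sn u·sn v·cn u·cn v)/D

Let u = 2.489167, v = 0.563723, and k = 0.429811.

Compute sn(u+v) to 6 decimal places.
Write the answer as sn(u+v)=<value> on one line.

sn(u+v)=0.248031

sn u = 0.7175749812157707, cn u = -0.6964812605757504, dn u = 0.9512497590861947
sn v = 0.5299645060604488, cn v = 0.848019824247113, dn v = 0.9737115526193738
m = k² = 0.184737495721
D = 1 − m·sn²u·sn²v = 0.9732832764402559
sn(u+v) = (sn u·cn v·dn v + sn v·cn u·dn u)/D = 0.2414046921511085/0.9732832764402559 = 0.2480312751638314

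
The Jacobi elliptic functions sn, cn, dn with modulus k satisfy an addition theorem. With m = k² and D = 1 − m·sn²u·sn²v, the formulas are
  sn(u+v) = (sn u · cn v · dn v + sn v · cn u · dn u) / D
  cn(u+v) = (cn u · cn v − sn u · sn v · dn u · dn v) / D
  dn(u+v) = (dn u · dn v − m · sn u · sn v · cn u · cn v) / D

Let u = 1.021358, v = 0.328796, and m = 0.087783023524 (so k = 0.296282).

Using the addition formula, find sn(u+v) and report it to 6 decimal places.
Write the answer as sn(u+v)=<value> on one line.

sn u = 0.8461560514753711, cn u = 0.5329352085869436, dn u = 0.9680646183223488
sn v = 0.3224222729446224, cn v = 0.9465959422632359, dn v = 0.9954267513428809
m = k² = 0.087783023524
D = 1 − m·sn²u·sn²v = 0.9934662647116044
sn(u+v) = (sn u·cn v·dn v + sn v·cn u·dn u)/D = 0.9636475784060392/0.9934662647116044 = 0.9699852049689665

sn(u+v)=0.969985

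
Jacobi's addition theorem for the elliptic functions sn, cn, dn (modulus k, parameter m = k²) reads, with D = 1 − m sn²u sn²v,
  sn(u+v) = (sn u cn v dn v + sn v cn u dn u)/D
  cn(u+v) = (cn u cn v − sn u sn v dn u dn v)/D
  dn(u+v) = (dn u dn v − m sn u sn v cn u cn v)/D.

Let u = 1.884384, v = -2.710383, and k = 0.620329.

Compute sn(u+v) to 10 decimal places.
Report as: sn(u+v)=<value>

sn u = 0.9957664277580885, cn u = -0.09191964615845419, dn u = 0.7864116354078148
sn v = -0.7123014182532646, cn v = -0.7018736991470672, dn v = 0.8970834167068204
m = k² = 0.384808068241
D = 1 − m·sn²u·sn²v = 0.8064082938580085
sn(u+v) = (sn u·cn v·dn v + sn v·cn u·dn u)/D = -0.5754837286915062/0.8064082938580085 = -0.7136381570907264

sn(u+v)=-0.7136381571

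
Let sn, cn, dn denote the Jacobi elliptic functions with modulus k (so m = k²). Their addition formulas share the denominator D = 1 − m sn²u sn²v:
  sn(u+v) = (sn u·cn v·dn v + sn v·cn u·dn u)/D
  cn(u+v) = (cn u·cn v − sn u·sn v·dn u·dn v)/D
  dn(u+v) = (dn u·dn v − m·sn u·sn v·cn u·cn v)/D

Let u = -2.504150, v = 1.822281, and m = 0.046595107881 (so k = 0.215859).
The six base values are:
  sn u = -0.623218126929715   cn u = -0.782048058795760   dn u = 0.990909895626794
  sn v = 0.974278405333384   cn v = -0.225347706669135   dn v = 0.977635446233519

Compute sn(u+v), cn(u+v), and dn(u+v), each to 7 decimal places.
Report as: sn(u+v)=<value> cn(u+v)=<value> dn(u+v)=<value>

m = k² = 0.046595107881
D = 1 − m·sn²u·sn²v = 0.9828214450552346
sn(u+v) = (sn u·cn v·dn v + sn v·cn u·dn u)/D = -0.6177066089634666/0.9828214450552346 = -0.6285033889637516
cn(u+v) = (cn u·cn v − sn u·sn v·dn u·dn v)/D = 0.7644452485975137/0.9828214450552346 = 0.7778068462420983
dn(u+v) = (dn u·dn v − m·sn u·sn v·cn u·cn v)/D = 0.9737346125679312/0.9828214450552346 = 0.9907543404419785

sn(u+v)=-0.6285034 cn(u+v)=0.7778068 dn(u+v)=0.9907543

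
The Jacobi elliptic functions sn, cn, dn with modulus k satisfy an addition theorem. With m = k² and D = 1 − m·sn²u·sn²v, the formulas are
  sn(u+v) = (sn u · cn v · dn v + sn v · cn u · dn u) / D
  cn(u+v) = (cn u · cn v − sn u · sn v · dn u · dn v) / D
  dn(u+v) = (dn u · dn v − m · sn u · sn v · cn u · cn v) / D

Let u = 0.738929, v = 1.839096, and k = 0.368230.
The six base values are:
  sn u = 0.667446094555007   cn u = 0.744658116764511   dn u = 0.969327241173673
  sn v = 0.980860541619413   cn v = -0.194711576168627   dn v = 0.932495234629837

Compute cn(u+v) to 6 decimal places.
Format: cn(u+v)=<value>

m = k² = 0.1355933329
D = 1 − m·sn²u·sn²v = 0.9418853995651255
cn(u+v) = (cn u·cn v − sn u·sn v·dn u·dn v)/D = -0.7367465976743729/0.9418853995651255 = -0.7822040749485378

cn(u+v)=-0.782204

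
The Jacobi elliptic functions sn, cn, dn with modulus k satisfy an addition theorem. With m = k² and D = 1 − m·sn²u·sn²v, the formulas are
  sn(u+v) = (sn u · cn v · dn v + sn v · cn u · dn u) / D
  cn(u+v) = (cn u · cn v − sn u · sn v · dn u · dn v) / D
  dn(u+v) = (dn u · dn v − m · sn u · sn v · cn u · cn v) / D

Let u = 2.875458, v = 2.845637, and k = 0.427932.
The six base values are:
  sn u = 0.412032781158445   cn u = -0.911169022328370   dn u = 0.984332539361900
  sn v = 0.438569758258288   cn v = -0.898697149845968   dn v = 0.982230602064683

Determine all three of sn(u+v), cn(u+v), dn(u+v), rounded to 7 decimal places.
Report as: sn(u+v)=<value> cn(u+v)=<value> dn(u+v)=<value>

sn(u+v)=-0.7616175 cn(u+v)=0.6480269 dn(u+v)=0.9453972

m = k² = 0.183125796624
D = 1 − m·sn²u·sn²v = 0.9940201480855953
sn(u+v) = (sn u·cn v·dn v + sn v·cn u·dn u)/D = -0.7570630934342887/0.9940201480855953 = -0.761617453018767
cn(u+v) = (cn u·cn v − sn u·sn v·dn u·dn v)/D = 0.64415178906824/0.9940201480855953 = 0.648026893930496
dn(u+v) = (dn u·dn v − m·sn u·sn v·cn u·cn v)/D = 0.9397438516063401/0.9940201480855953 = 0.9453971867836008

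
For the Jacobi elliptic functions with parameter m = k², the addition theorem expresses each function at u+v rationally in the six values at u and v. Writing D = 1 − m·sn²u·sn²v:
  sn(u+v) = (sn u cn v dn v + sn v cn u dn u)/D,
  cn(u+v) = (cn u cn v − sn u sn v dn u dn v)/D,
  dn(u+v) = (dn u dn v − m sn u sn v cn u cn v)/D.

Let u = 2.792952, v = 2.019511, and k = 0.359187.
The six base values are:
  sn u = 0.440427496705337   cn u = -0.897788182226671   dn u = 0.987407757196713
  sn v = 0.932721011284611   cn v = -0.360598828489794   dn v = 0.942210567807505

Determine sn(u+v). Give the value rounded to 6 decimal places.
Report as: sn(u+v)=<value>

sn(u+v)=-0.998214

m = k² = 0.129015300969
D = 1 − m·sn²u·sn²v = 0.9782282374004602
sn(u+v) = (sn u·cn v·dn v + sn v·cn u·dn u)/D = -0.9764809928039391/0.9782282374004602 = -0.9982138681652001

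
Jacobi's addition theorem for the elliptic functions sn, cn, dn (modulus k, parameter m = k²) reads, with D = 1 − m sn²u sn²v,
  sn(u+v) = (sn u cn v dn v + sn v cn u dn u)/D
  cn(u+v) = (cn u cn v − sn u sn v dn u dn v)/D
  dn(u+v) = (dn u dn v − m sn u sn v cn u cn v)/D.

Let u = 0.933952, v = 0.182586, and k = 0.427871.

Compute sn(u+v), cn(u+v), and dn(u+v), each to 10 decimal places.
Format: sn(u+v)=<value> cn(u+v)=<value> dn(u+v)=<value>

sn(u+v)=0.8836145889 cn(u+v)=0.4682149702 dn(u+v)=0.9257757628

sn u = 0.7914308463592928, cn u = 0.6112587139918853, dn u = 0.9409195049165125
sn v = 0.1813918158624578, cn v = 0.983410905541585, dn v = 0.9969836163419546
m = k² = 0.183073592641
D = 1 − m·sn²u·sn²v = 0.9962269980711107
sn(u+v) = (sn u·cn v·dn v + sn v·cn u·dn u)/D = 0.8802807093420221/0.9962269980711107 = 0.8836145888903
cn(u+v) = (cn u·cn v − sn u·sn v·dn u·dn v)/D = 0.4664483941939163/0.9962269980711107 = 0.4682149701795386
dn(u+v) = (dn u·dn v − m·sn u·sn v·cn u·cn v)/D = 0.9222828090643314/0.9962269980711107 = 0.9257757628031064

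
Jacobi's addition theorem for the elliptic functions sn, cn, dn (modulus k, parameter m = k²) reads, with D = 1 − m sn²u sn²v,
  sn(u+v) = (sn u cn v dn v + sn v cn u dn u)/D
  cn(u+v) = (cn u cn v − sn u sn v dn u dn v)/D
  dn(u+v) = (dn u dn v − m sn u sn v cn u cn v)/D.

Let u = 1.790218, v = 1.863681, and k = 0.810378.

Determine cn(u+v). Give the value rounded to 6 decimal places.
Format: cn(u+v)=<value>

sn u = 0.9911600709455832, cn u = 0.1326714504448735, dn u = 0.5956901565549356
sn v = 0.995996600520139, cn v = 0.08939111674169104, dn v = 0.5903686448596717
m = k² = 0.656712502884
D = 1 − m·sn²u·sn²v = 0.3600020348816503
cn(u+v) = (cn u·cn v − sn u·sn v·dn u·dn v)/D = -0.3353128865683481/0.3600020348816503 = -0.9314194201112815

cn(u+v)=-0.931419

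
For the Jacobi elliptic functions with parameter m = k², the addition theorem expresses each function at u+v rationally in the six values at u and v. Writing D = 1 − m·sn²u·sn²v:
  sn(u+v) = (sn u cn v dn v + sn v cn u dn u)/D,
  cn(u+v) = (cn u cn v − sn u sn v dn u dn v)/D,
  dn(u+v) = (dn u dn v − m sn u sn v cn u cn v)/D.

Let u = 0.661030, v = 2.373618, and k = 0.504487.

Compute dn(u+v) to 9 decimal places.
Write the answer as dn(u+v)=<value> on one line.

sn u = 0.6050636847689109, cn u = 0.7961770766443028, dn u = 0.9522732872415174
sn v = 0.8237263122880192, cn v = -0.5669876210680271, dn v = 0.9095661261878277
m = k² = 0.254507133169
D = 1 − m·sn²u·sn²v = 0.9367780317344429
dn(u+v) = (dn u·dn v − m·sn u·sn v·cn u·cn v)/D = 0.9234176198182708/0.9367780317344429 = 0.9857379107285049

dn(u+v)=0.985737911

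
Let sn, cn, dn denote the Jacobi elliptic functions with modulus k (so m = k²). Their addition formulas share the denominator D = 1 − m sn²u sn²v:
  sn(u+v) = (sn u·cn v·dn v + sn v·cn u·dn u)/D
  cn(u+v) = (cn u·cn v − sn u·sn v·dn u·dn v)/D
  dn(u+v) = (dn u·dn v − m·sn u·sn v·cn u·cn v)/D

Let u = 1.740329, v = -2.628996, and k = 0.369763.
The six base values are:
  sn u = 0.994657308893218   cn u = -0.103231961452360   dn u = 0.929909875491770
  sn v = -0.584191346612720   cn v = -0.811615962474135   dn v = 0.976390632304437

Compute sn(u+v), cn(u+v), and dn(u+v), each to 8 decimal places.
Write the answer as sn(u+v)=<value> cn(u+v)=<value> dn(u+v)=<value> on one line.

m = k² = 0.136724676169
D = 1 − m·sn²u·sn²v = 0.9538359291137964
sn(u+v) = (sn u·cn v·dn v + sn v·cn u·dn u)/D = -0.7321401065441633/0.9538359291137964 = -0.7675744687290094
cn(u+v) = (cn u·cn v − sn u·sn v·dn u·dn v)/D = 0.6113704638415896/0.9538359291137964 = 0.6409597763942594
dn(u+v) = (dn u·dn v − m·sn u·sn v·cn u·cn v)/D = 0.9146117043231433/0.9538359291137964 = 0.9588773880355963

sn(u+v)=-0.76757447 cn(u+v)=0.64095978 dn(u+v)=0.95887739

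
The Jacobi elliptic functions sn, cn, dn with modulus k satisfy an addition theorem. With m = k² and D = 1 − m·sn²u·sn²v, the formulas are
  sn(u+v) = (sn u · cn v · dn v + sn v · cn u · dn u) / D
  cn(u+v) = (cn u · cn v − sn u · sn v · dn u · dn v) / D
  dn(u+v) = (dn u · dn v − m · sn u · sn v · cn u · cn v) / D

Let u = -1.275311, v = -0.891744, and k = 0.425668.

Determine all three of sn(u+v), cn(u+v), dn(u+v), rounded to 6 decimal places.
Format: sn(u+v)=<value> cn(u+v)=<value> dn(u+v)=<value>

sn u = -0.9425221584456057, cn u = 0.3341436529982823, dn u = 0.915989813606879
sn v = -0.7666074076743284, cn v = 0.6421160973677938, dn v = 0.9452592764181634
m = k² = 0.181193246224
D = 1 − m·sn²u·sn²v = 0.9054043497076023
sn(u+v) = (sn u·cn v·dn v + sn v·cn u·dn u)/D = -0.8067162929734987/0.9054043497076023 = -0.8910011236791887
cn(u+v) = (cn u·cn v − sn u·sn v·dn u·dn v)/D = -0.411054569516679/0.9054043497076023 = -0.4540010986797533
dn(u+v) = (dn u·dn v − m·sn u·sn v·cn u·cn v)/D = 0.8377577635758796/0.9054043497076023 = 0.9252857729769368

sn(u+v)=-0.891001 cn(u+v)=-0.454001 dn(u+v)=0.925286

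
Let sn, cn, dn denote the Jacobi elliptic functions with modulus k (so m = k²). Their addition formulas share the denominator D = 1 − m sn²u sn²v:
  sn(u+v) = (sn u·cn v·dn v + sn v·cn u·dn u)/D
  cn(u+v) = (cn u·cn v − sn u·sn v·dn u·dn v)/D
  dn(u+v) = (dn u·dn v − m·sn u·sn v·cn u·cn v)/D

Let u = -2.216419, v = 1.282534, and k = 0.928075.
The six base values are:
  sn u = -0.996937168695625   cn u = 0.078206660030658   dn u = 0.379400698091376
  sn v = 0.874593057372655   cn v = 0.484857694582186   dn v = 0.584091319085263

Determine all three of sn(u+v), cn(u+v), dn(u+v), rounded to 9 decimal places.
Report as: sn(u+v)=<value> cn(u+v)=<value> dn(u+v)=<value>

sn(u+v)=-0.742725551 cn(u+v)=0.669595965 dn(u+v)=0.724471252

m = k² = 0.861323205625
D = 1 − m·sn²u·sn²v = 0.3451923037237569
sn(u+v) = (sn u·cn v·dn v + sn v·cn u·dn u)/D = -0.2563831439162243/0.3451923037237569 = -0.7427255508031173
cn(u+v) = (cn u·cn v − sn u·sn v·dn u·dn v)/D = 0.2311393736812209/0.3451923037237569 = 0.6695959648804689
dn(u+v) = (dn u·dn v − m·sn u·sn v·cn u·cn v)/D = 0.2500819005898709/0.3451923037237569 = 0.7244712523776345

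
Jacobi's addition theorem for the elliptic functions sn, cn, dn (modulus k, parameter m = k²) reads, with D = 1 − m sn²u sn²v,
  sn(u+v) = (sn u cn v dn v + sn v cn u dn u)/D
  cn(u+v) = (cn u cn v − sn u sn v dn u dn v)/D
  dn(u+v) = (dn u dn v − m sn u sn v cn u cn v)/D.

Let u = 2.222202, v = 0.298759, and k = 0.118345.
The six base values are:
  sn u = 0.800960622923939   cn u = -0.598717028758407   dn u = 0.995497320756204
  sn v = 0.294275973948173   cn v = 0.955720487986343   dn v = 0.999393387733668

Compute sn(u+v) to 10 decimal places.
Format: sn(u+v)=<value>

m = k² = 0.014005539025
D = 1 − m·sn²u·sn²v = 0.9992219065295824
sn(u+v) = (sn u·cn v·dn v + sn v·cn u·dn u)/D = 0.5896354005177884/0.9992219065295824 = 0.590094549233476

sn(u+v)=0.5900945492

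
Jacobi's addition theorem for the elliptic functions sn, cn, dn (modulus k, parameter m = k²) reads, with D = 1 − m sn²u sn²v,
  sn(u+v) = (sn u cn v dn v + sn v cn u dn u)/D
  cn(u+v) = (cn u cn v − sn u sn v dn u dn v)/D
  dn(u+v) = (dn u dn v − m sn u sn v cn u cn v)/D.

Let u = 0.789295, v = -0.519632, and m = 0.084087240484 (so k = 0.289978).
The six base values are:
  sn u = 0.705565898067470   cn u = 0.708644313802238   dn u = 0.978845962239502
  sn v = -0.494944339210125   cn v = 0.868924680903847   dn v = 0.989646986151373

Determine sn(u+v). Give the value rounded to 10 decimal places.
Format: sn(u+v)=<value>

m = k² = 0.084087240484
D = 1 − m·sn²u·sn²v = 0.9897454174080764
sn(u+v) = (sn u·cn v·dn v + sn v·cn u·dn u)/D = 0.2634164244175116/0.9897454174080764 = 0.2661456368318843

sn(u+v)=0.2661456368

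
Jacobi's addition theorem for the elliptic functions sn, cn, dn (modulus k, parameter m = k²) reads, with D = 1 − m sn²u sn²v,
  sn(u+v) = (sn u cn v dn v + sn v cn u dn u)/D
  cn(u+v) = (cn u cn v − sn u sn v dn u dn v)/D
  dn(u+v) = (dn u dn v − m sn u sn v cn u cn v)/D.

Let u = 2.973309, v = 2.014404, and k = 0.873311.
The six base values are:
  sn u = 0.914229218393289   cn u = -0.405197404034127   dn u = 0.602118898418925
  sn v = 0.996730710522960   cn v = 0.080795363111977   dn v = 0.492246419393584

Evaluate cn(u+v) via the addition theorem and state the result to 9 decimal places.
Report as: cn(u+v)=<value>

m = k² = 0.762672102721
D = 1 − m·sn²u·sn²v = 0.3667083902482627
cn(u+v) = (cn u·cn v − sn u·sn v·dn u·dn v)/D = -0.3028213897138471/0.3667083902482627 = -0.8257825502951707

cn(u+v)=-0.825782550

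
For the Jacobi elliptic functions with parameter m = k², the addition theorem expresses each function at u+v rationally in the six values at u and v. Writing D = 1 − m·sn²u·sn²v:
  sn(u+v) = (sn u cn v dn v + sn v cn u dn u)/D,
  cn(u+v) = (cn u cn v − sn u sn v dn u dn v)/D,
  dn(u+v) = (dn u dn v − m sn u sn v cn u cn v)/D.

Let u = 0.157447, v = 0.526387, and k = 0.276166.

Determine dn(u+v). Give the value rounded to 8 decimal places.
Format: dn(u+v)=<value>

dn(u+v)=0.98480202

sn u = 0.156748546604568, cn u = 0.9876385437685973, dn u = 0.999062608375744
sn v = 0.500896718807307, cn v = 0.865507063569139, dn v = 0.9903861030623913
m = k² = 0.076267659556
D = 1 − m·sn²u·sn²v = 0.999529841991372
dn(u+v) = (dn u·dn v − m·sn u·sn v·cn u·cn v)/D = 0.9843390104725485/0.999529841991372 = 0.9848020230305894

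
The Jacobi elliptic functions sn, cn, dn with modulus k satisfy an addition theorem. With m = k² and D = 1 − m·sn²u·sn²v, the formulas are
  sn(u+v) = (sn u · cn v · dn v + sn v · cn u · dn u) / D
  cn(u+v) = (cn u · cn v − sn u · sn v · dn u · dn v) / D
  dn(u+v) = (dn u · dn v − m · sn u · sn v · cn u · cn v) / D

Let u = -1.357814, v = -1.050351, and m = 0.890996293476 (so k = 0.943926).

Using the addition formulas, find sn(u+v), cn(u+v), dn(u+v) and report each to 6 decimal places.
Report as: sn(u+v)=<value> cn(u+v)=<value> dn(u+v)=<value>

sn(u+v)=-0.999083 cn(u+v)=0.042827 dn(u+v)=0.332623

sn u = -0.8907175409619861, cn u = 0.4545572155654694, dn u = 0.5413902255434538
sn v = -0.7920470245748081, cn v = 0.6104600813011391, dn v = 0.6641112342246443
m = k² = 0.890996293476
D = 1 − m·sn²u·sn²v = 0.5565365401202029
sn(u+v) = (sn u·cn v·dn v + sn v·cn u·dn u)/D = -0.5560259214823634/0.5565365401202029 = -0.9990825065363557
cn(u+v) = (cn u·cn v − sn u·sn v·dn u·dn v)/D = 0.02383474624691534/0.5565365401202029 = 0.04282692065783753
dn(u+v) = (dn u·dn v − m·sn u·sn v·cn u·cn v)/D = 0.1851167388967674/0.5565365401202029 = 0.3326227939261367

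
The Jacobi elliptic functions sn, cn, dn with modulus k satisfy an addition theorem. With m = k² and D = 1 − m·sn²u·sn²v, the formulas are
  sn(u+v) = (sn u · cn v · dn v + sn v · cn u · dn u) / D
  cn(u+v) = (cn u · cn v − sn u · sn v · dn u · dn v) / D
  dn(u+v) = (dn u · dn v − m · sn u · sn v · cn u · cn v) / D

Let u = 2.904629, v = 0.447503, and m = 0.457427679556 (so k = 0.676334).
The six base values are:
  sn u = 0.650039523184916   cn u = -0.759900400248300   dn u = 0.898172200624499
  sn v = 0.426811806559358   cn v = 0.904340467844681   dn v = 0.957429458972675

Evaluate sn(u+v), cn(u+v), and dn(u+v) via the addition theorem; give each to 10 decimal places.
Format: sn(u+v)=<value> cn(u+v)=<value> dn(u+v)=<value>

sn(u+v)=0.2814329093 cn(u+v)=-0.9595809073 dn(u+v)=0.9817177178

m = k² = 0.457427679556
D = 1 − m·sn²u·sn²v = 0.9647892872867233
sn(u+v) = (sn u·cn v·dn v + sn v·cn u·dn u)/D = 0.2715234559543472/0.9647892872867233 = 0.281432909270741
cn(u+v) = (cn u·cn v − sn u·sn v·dn u·dn v)/D = -0.9257933796100678/0.9647892872867233 = -0.9595809072607723
dn(u+v) = (dn u·dn v − m·sn u·sn v·cn u·cn v)/D = 0.9471507372501485/0.9647892872867233 = 0.9817177177763036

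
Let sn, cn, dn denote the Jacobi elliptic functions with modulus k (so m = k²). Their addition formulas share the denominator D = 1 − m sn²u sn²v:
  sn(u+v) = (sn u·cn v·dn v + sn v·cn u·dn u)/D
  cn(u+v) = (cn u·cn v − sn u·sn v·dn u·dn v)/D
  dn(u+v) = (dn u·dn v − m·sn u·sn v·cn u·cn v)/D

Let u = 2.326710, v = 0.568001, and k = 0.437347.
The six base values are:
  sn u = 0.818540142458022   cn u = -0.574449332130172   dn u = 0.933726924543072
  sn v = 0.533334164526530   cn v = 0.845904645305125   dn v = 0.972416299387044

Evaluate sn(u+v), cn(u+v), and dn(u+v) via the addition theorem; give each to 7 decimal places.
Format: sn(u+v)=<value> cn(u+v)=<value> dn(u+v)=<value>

m = k² = 0.191272398409
D = 1 − m·sn²u·sn²v = 0.963547184402065
sn(u+v) = (sn u·cn v·dn v + sn v·cn u·dn u)/D = 0.3872386204584338/0.963547184402065 = 0.401888591163013
cn(u+v) = (cn u·cn v − sn u·sn v·dn u·dn v)/D = -0.8823091450249148/0.963547184402065 = -0.9156885716732565
dn(u+v) = (dn u·dn v − m·sn u·sn v·cn u·cn v)/D = 0.9485468693291381/0.963547184402065 = 0.9844321945870919

sn(u+v)=0.4018886 cn(u+v)=-0.9156886 dn(u+v)=0.9844322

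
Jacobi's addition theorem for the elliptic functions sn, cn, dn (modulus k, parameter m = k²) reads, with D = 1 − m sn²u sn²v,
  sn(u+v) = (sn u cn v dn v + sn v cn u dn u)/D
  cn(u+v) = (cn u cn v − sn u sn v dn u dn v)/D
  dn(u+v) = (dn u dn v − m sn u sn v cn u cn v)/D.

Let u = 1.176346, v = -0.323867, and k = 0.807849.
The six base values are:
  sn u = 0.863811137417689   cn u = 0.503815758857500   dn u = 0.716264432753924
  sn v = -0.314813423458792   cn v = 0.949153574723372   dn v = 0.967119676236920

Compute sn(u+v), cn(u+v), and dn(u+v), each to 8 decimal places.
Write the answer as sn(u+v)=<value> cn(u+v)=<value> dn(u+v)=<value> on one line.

sn(u+v)=0.71377405 cn(u+v)=0.70037604 dn(u+v)=0.81701130

m = k² = 0.652620006801
D = 1 − m·sn²u·sn²v = 0.9517380943549504
sn(u+v) = (sn u·cn v·dn v + sn v·cn u·dn u)/D = 0.6793259558425577/0.9517380943549504 = 0.7137740517815223
cn(u+v) = (cn u·cn v − sn u·sn v·dn u·dn v)/D = 0.6665745614445452/0.9517380943549504 = 0.7003760439959299
dn(u+v) = (dn u·dn v − m·sn u·sn v·cn u·cn v)/D = 0.7775807799764029/0.9517380943549504 = 0.8170113023619337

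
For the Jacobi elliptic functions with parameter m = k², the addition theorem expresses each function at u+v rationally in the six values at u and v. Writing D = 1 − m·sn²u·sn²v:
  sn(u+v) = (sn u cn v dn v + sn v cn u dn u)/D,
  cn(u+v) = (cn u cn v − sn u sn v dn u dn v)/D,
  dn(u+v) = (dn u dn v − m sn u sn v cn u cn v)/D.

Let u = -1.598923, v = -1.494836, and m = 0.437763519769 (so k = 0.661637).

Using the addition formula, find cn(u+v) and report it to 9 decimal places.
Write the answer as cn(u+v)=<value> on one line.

sn u = -0.9880517013432845, cn u = 0.1541227934883124, dn u = 0.7567265310900081
sn v = -0.9727641511143865, cn v = 0.231797123163138, dn v = 0.7653479425285487
m = k² = 0.437763519769
D = 1 − m·sn²u·sn²v = 0.5955973219616599
cn(u+v) = (cn u·cn v − sn u·sn v·dn u·dn v)/D = -0.520928489250282/0.5955973219616599 = -0.874632020732651

cn(u+v)=-0.874632021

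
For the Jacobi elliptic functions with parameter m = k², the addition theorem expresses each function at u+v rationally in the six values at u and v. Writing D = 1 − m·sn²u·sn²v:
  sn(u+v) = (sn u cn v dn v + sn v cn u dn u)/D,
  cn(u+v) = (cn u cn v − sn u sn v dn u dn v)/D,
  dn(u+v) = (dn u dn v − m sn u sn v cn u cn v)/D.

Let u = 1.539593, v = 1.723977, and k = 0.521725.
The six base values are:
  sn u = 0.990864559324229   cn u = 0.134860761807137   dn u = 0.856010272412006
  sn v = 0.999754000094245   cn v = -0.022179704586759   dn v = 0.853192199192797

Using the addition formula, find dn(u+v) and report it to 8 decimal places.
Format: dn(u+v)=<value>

m = k² = 0.272196975625
D = 1 − m·sn²u·sn²v = 0.7328850554872855
dn(u+v) = (dn u·dn v − m·sn u·sn v·cn u·cn v)/D = 0.7311478383579584/0.7328850554872855 = 0.9976296185652578

dn(u+v)=0.99762962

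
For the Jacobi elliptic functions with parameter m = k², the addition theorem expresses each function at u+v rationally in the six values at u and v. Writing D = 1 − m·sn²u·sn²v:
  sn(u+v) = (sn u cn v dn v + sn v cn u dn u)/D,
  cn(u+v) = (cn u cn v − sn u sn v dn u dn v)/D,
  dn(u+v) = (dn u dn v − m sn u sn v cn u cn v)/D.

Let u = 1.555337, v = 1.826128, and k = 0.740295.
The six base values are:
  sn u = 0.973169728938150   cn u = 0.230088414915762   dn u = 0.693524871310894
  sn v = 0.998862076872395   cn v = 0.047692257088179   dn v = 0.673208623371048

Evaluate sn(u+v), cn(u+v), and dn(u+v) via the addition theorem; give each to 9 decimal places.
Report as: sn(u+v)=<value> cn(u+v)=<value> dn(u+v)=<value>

m = k² = 0.548036687025
D = 1 − m·sn²u·sn²v = 0.4821572921860662
sn(u+v) = (sn u·cn v·dn v + sn v·cn u·dn u)/D = 0.1906358611850934/0.4821572921860662 = 0.3953810598212965
cn(u+v) = (cn u·cn v − sn u·sn v·dn u·dn v)/D = -0.4428697583245185/0.4821572921860662 = -0.9185171841259086
dn(u+v) = (dn u·dn v − m·sn u·sn v·cn u·cn v)/D = 0.46104109125645/0.4821572921860662 = 0.9562047463103235

sn(u+v)=0.395381060 cn(u+v)=-0.918517184 dn(u+v)=0.956204746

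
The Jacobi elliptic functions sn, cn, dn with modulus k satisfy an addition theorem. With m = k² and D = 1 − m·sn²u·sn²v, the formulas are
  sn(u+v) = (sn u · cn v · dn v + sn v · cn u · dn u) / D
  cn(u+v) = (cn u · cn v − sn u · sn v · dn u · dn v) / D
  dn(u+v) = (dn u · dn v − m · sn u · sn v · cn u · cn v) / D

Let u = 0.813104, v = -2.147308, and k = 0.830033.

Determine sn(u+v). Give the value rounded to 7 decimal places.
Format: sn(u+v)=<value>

sn(u+v)=-0.9096074

sn u = 0.6886770187475437, cn u = 0.7250682477180996, dn u = 0.8205152389430838
sn v = -0.9987961779881027, cn v = -0.04905297989274703, dn v = 0.559198514257451
m = k² = 0.688954781089
D = 1 − m·sn²u·sn²v = 0.6740314929123753
sn(u+v) = (sn u·cn v·dn v + sn v·cn u·dn u)/D = -0.6131040112978141/0.6740314929123753 = -0.9096073666360842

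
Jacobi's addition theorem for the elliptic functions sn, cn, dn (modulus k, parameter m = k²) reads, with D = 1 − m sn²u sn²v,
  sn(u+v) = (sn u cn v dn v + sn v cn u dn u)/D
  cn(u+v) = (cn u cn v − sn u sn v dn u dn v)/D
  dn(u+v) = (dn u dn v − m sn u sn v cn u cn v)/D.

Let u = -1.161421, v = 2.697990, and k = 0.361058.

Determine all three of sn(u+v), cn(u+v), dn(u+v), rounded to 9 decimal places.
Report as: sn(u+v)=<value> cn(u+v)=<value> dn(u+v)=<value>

sn(u+v)=0.996513724 cn(u+v)=0.083429001 dn(u+v)=0.933029741

sn u = -0.9067377177535676, cn u = 0.4216950452673728, dn u = 0.9448910639519565
sn v = 0.5233516509729253, cn v = -0.8521168050355029, dn v = 0.9819847274137629
m = k² = 0.130362879364
D = 1 − m·sn²u·sn²v = 0.9706434845573919
sn(u+v) = (sn u·cn v·dn v + sn v·cn u·dn u)/D = 0.9672595533313478/0.9706434845573919 = 0.996513723854452
cn(u+v) = (cn u·cn v − sn u·sn v·dn u·dn v)/D = 0.08097981602200225/0.9706434845573919 = 0.08342900077151252
dn(u+v) = (dn u·dn v − m·sn u·sn v·cn u·cn v)/D = 0.9056392393080613/0.9706434845573919 = 0.93302974131746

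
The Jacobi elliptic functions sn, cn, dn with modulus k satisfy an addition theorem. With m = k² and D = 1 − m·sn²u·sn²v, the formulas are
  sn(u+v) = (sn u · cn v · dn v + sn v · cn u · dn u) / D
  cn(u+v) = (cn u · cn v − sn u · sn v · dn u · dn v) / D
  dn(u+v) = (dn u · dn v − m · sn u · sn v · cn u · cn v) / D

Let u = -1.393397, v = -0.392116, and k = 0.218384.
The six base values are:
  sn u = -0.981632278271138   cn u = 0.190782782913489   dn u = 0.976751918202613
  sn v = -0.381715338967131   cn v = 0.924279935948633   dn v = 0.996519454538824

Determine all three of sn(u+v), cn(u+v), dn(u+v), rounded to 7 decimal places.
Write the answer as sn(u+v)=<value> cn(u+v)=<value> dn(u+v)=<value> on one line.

m = k² = 0.047691571456
D = 1 − m·sn²u·sn²v = 0.9933039526174248
sn(u+v) = (sn u·cn v·dn v + sn v·cn u·dn u)/D = -0.975276789605758/0.9933039526174248 = -0.9818513125170155
cn(u+v) = (cn u·cn v − sn u·sn v·dn u·dn v)/D = -0.1883823928653777/0.9933039526174248 = -0.1896523137444254
dn(u+v) = (dn u·dn v − m·sn u·sn v·cn u·cn v)/D = 0.9702011118733631/0.9933039526174248 = 0.9767414186934582

sn(u+v)=-0.9818513 cn(u+v)=-0.1896523 dn(u+v)=0.9767414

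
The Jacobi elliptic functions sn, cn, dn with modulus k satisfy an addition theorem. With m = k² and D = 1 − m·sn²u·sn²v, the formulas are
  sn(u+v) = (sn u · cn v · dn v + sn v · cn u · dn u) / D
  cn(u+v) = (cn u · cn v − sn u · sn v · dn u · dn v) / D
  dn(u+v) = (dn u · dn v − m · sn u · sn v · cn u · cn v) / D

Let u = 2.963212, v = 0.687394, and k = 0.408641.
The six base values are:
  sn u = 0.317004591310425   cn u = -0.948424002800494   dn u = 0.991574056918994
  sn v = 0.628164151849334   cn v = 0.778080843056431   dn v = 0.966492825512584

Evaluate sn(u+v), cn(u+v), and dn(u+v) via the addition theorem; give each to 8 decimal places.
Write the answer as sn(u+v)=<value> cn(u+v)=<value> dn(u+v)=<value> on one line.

sn(u+v)=-0.35470429 cn(u+v)=-0.93497854 dn(u+v)=0.98943946

m = k² = 0.166987466881
D = 1 − m·sn²u·sn²v = 0.9933784253707192
sn(u+v) = (sn u·cn v·dn v + sn v·cn u·dn u)/D = -0.3523555884035997/0.9933784253707192 = -0.3547042893267025
cn(u+v) = (cn u·cn v − sn u·sn v·dn u·dn v)/D = -0.9287875081593004/0.9933784253707192 = -0.9349785383276126
dn(u+v) = (dn u·dn v − m·sn u·sn v·cn u·cn v)/D = 0.9828878151148305/0.9933784253707192 = 0.9894394623559761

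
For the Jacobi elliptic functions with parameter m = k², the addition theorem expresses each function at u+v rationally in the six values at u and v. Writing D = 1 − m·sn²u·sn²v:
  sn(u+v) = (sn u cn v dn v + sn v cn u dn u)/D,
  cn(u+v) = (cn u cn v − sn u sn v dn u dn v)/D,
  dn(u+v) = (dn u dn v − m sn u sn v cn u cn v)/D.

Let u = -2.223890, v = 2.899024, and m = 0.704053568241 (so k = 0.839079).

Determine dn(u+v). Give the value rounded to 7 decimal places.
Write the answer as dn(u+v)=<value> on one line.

dn(u+v)=0.8644106

sn u = -0.9969820545720189, cn u = -0.07763235705139907, dn u = 0.5478956193816039
sn v = 0.8874541355398227, cn v = -0.460896037424131, dn v = 0.6674617005863038
m = k² = 0.704053568241
D = 1 − m·sn²u·sn²v = 0.44884694197851
dn(u+v) = (dn u·dn v − m·sn u·sn v·cn u·cn v)/D = 0.3879880403391956/0.44884694197851 = 0.8644105686204536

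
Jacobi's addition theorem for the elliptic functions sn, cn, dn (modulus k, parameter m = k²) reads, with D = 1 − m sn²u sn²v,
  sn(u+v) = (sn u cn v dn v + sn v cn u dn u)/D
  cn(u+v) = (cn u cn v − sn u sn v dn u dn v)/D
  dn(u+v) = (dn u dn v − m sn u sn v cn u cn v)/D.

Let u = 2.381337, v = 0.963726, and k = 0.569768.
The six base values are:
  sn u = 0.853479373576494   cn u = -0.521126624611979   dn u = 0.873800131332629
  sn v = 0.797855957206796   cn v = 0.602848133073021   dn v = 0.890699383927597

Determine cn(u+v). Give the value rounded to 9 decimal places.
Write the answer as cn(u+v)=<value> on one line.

cn(u+v)=-0.993730896

m = k² = 0.324635573824
D = 1 − m·sn²u·sn²v = 0.8494671957459763
cn(u+v) = (cn u·cn v − sn u·sn v·dn u·dn v)/D = -0.8441417974522695/0.8494671957459763 = -0.9937308958834717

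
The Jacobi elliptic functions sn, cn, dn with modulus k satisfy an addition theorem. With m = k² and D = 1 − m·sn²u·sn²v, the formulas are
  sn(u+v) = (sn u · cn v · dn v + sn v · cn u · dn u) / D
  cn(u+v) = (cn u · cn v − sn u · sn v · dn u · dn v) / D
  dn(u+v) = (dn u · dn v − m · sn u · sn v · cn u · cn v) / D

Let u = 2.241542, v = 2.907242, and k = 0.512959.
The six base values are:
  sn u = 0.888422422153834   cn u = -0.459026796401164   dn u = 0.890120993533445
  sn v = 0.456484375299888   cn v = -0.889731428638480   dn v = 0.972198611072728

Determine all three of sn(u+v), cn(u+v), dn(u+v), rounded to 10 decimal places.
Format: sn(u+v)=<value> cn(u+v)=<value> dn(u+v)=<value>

sn(u+v)=-0.9981949973 cn(u+v)=0.0600562025 dn(u+v)=0.8589657134

m = k² = 0.263126935681
D = 1 − m·sn²u·sn²v = 0.9567230980431544
sn(u+v) = (sn u·cn v·dn v + sn v·cn u·dn u)/D = -0.9549962102224599/0.9567230980431544 = -0.9981949972523642
cn(u+v) = (cn u·cn v − sn u·sn v·dn u·dn v)/D = 0.05745715612550274/0.9567230980431544 = 0.06005620251358356
dn(u+v) = (dn u·dn v − m·sn u·sn v·cn u·cn v)/D = 0.8217923383974935/0.9567230980431544 = 0.8589657133588149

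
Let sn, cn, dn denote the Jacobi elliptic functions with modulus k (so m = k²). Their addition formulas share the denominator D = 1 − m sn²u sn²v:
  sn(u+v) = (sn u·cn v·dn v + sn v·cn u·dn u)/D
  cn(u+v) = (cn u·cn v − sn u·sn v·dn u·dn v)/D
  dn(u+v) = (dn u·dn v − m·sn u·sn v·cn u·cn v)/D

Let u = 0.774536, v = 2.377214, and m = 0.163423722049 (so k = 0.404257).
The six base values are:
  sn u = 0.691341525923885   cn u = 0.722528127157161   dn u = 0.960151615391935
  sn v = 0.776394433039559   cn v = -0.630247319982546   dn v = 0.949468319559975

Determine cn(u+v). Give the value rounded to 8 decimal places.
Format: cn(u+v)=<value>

m = k² = 0.163423722049
D = 1 − m·sn²u·sn²v = 0.9529168825236196
cn(u+v) = (cn u·cn v − sn u·sn v·dn u·dn v)/D = -0.9446941028063913/0.9529168825236196 = -0.9913709371005666

cn(u+v)=-0.99137094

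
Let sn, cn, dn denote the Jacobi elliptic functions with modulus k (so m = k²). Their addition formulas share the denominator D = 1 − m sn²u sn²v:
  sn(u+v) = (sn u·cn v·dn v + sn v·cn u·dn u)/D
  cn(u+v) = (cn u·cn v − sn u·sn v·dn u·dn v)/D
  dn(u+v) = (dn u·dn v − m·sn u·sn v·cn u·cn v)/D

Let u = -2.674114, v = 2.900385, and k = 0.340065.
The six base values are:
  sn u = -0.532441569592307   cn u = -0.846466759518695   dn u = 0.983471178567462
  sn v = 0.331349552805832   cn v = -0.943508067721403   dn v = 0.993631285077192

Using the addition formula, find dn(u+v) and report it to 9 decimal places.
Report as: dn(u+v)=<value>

m = k² = 0.115644204225
D = 1 − m·sn²u·sn²v = 0.9964005134123715
dn(u+v) = (dn u·dn v − m·sn u·sn v·cn u·cn v)/D = 0.9935021073125091/0.9964005134123715 = 0.9970911234379675

dn(u+v)=0.997091123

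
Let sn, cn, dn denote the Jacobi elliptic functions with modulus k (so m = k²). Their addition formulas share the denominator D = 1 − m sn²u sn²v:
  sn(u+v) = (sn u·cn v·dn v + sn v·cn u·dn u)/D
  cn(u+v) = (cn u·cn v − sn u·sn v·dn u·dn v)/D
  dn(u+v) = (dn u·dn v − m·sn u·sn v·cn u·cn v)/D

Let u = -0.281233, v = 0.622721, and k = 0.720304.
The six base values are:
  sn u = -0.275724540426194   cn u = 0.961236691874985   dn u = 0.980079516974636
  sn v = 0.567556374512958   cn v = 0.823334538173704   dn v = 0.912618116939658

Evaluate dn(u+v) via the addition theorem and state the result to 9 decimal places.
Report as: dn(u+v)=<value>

dn(u+v)=0.971033378

m = k² = 0.518837852416
D = 1 − m·sn²u·sn²v = 0.9872942440945949
dn(u+v) = (dn u·dn v − m·sn u·sn v·cn u·cn v)/D = 0.958695664868364/0.9872942440945949 = 0.9710333779445281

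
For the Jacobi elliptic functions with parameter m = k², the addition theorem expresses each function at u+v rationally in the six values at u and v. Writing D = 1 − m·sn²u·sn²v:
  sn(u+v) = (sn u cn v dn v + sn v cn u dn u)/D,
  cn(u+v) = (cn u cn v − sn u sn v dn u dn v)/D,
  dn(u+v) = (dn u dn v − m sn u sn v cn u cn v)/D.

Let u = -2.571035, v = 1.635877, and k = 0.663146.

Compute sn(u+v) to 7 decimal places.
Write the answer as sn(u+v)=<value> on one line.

sn u = -0.8277478449114631, cn u = -0.5611002630942428, dn u = 0.8358764196752176
sn v = 0.9918551674773884, cn v = 0.1273708237721725, dn v = 0.7532408614224602
m = k² = 0.439762617316
D = 1 − m·sn²u·sn²v = 0.703577649464576
sn(u+v) = (sn u·cn v·dn v + sn v·cn u·dn u)/D = -0.5446053478699765/0.703577649464576 = -0.7740515183852447

sn(u+v)=-0.7740515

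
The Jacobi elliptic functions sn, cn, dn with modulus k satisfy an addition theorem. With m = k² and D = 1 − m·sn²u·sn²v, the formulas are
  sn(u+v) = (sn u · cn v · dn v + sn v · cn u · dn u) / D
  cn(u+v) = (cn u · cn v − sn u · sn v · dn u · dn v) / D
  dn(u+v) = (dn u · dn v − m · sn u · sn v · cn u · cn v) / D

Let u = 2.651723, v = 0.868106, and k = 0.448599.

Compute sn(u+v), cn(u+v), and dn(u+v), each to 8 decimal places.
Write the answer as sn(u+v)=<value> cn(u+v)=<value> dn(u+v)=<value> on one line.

sn(u+v)=-0.19775373 cn(u+v)=-0.98025173 dn(u+v)=0.99605731

sn u = 0.6128252813674631, cn u = -0.7902184346855556, dn u = 0.9614691611173677
sn v = 0.7508211544912902, cn v = 0.6605055593773349, dn v = 0.9415699079063801
m = k² = 0.201241062801
D = 1 − m·sn²u·sn²v = 0.9573947665110915
sn(u+v) = (sn u·cn v·dn v + sn v·cn u·dn u)/D = -0.1893283870584597/0.9573947665110915 = -0.1977537309383927
cn(u+v) = (cn u·cn v − sn u·sn v·dn u·dn v)/D = -0.9384878799412752/0.9573947665110915 = -0.9802517339438609
dn(u+v) = (dn u·dn v − m·sn u·sn v·cn u·cn v)/D = 0.9536200528103106/0.9573947665110915 = 0.9960573069408593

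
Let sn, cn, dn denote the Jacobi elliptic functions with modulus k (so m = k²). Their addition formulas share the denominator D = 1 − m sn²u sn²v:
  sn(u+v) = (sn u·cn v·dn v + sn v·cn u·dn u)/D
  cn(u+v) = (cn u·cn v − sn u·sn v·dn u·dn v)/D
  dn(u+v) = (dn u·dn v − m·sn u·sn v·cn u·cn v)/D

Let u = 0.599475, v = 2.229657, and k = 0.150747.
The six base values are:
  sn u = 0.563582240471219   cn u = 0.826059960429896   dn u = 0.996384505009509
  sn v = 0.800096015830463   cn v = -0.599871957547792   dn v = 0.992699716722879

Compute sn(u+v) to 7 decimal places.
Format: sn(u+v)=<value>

sn(u+v)=0.3244276

m = k² = 0.022724658009
D = 1 − m·sn²u·sn²v = 0.9953794234451535
sn(u+v) = (sn u·cn v·dn v + sn v·cn u·dn u)/D = 0.3229285812618783/0.9953794234451535 = 0.3244276239347759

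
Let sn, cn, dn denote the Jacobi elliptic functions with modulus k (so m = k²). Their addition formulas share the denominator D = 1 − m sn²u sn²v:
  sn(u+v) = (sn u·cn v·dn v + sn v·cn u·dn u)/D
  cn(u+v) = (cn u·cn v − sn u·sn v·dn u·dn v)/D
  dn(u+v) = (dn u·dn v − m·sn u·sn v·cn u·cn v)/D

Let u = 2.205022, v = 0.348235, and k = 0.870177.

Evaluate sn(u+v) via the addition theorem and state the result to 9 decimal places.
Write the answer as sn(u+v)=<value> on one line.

sn u = 0.9998479285942535, cn u = -0.01743902766155744, dn u = 0.4929728902622089
sn v = 0.3363654455281765, cn v = 0.941731536614672, dn v = 0.9562050975299603
m = k² = 0.757208011329
D = 1 − m·sn²u·sn²v = 0.9143542430266616
sn(u+v) = (sn u·cn v·dn v + sn v·cn u·dn u)/D = 0.897459834336578/0.9143542430266616 = 0.9815231253981386

sn(u+v)=0.981523125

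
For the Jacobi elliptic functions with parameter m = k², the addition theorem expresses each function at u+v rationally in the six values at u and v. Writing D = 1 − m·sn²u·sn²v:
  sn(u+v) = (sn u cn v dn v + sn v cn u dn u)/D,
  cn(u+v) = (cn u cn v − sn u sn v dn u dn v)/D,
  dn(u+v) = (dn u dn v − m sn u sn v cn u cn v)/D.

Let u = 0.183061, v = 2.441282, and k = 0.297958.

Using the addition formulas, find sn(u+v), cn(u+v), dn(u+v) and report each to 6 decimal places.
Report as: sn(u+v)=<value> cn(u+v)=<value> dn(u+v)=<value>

sn(u+v)=0.554572 cn(u+v)=-0.832136 dn(u+v)=0.986254

sn u = 0.1819516297587838, cn u = 0.9833074821377708, dn u = 0.9985293427378733
sn v = 0.6944676108303439, cn v = -0.7195239659021748, dn v = 0.9783574046653727
m = k² = 0.088778969764
D = 1 − m·sn²u·sn²v = 0.998582490454974
sn(u+v) = (sn u·cn v·dn v + sn v·cn u·dn u)/D = 0.5537857815945167/0.998582490454974 = 0.5545718925456032
cn(u+v) = (cn u·cn v − sn u·sn v·dn u·dn v)/D = -0.8309562553751001/0.998582490454974 = -0.8321358158368068
dn(u+v) = (dn u·dn v − m·sn u·sn v·cn u·cn v)/D = 0.9848555081473313/0.998582490454974 = 0.9862535319426756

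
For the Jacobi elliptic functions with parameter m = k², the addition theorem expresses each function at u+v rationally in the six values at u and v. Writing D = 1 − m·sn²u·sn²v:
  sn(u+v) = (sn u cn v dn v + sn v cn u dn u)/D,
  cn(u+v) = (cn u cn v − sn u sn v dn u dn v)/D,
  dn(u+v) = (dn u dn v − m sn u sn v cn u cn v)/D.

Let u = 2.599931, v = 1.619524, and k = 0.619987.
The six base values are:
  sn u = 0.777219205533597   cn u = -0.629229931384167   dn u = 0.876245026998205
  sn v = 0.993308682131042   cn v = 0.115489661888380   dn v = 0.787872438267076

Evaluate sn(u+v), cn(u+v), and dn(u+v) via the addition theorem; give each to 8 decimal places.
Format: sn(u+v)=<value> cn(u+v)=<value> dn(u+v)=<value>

sn(u+v)=-0.61869087 cn(u+v)=-0.78563453 dn(u+v)=0.92350753

m = k² = 0.384383880169
D = 1 − m·sn²u·sn²v = 0.7709023275741317
sn(u+v) = (sn u·cn v·dn v + sn v·cn u·dn u)/D = -0.4769502287140487/0.7709023275741317 = -0.6186908660853461
cn(u+v) = (cn u·cn v − sn u·sn v·dn u·dn v)/D = -0.6056474865702247/0.7709023275741317 = -0.7856345284052658
dn(u+v) = (dn u·dn v − m·sn u·sn v·cn u·cn v)/D = 0.7119341044487104/0.7709023275741317 = 0.9235075300512038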